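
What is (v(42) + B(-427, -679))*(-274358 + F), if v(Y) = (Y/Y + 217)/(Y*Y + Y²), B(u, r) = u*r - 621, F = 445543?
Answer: 12480523095035/252 ≈ 4.9526e+10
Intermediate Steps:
B(u, r) = -621 + r*u (B(u, r) = r*u - 621 = -621 + r*u)
v(Y) = 109/Y² (v(Y) = (1 + 217)/(Y² + Y²) = 218/((2*Y²)) = 218*(1/(2*Y²)) = 109/Y²)
(v(42) + B(-427, -679))*(-274358 + F) = (109/42² + (-621 - 679*(-427)))*(-274358 + 445543) = (109*(1/1764) + (-621 + 289933))*171185 = (109/1764 + 289312)*171185 = (510346477/1764)*171185 = 12480523095035/252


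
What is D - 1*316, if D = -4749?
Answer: -5065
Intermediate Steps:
D - 1*316 = -4749 - 1*316 = -4749 - 316 = -5065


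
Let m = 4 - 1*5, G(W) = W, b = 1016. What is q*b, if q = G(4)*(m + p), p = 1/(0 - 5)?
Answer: -24384/5 ≈ -4876.8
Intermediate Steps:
p = -1/5 (p = 1/(-5) = -1/5 ≈ -0.20000)
m = -1 (m = 4 - 5 = -1)
q = -24/5 (q = 4*(-1 - 1/5) = 4*(-6/5) = -24/5 ≈ -4.8000)
q*b = -24/5*1016 = -24384/5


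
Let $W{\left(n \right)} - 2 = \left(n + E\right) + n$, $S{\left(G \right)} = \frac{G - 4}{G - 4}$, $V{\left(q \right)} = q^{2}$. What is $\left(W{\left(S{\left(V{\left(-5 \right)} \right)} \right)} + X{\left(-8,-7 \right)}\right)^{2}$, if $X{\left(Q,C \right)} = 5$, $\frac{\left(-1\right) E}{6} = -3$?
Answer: $729$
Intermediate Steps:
$E = 18$ ($E = \left(-6\right) \left(-3\right) = 18$)
$S{\left(G \right)} = 1$ ($S{\left(G \right)} = \frac{-4 + G}{-4 + G} = 1$)
$W{\left(n \right)} = 20 + 2 n$ ($W{\left(n \right)} = 2 + \left(\left(n + 18\right) + n\right) = 2 + \left(\left(18 + n\right) + n\right) = 2 + \left(18 + 2 n\right) = 20 + 2 n$)
$\left(W{\left(S{\left(V{\left(-5 \right)} \right)} \right)} + X{\left(-8,-7 \right)}\right)^{2} = \left(\left(20 + 2 \cdot 1\right) + 5\right)^{2} = \left(\left(20 + 2\right) + 5\right)^{2} = \left(22 + 5\right)^{2} = 27^{2} = 729$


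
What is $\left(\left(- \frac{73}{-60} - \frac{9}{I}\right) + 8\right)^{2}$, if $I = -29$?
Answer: $\frac{274796929}{3027600} \approx 90.764$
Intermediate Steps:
$\left(\left(- \frac{73}{-60} - \frac{9}{I}\right) + 8\right)^{2} = \left(\left(- \frac{73}{-60} - \frac{9}{-29}\right) + 8\right)^{2} = \left(\left(\left(-73\right) \left(- \frac{1}{60}\right) - - \frac{9}{29}\right) + 8\right)^{2} = \left(\left(\frac{73}{60} + \frac{9}{29}\right) + 8\right)^{2} = \left(\frac{2657}{1740} + 8\right)^{2} = \left(\frac{16577}{1740}\right)^{2} = \frac{274796929}{3027600}$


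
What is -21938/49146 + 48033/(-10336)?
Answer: -1293690493/253986528 ≈ -5.0935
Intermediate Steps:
-21938/49146 + 48033/(-10336) = -21938*1/49146 + 48033*(-1/10336) = -10969/24573 - 48033/10336 = -1293690493/253986528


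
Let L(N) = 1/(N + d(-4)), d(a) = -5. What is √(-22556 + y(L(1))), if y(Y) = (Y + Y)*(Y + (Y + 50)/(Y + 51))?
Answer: I*√14872404022/812 ≈ 150.19*I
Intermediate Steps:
L(N) = 1/(-5 + N) (L(N) = 1/(N - 5) = 1/(-5 + N))
y(Y) = 2*Y*(Y + (50 + Y)/(51 + Y)) (y(Y) = (2*Y)*(Y + (50 + Y)/(51 + Y)) = 2*Y*(Y + (50 + Y)/(51 + Y)))
√(-22556 + y(L(1))) = √(-22556 + 2*(50 + (1/(-5 + 1))² + 52/(-5 + 1))/((-5 + 1)*(51 + 1/(-5 + 1)))) = √(-22556 + 2*(50 + (1/(-4))² + 52/(-4))/(-4*(51 + 1/(-4)))) = √(-22556 + 2*(-¼)*(50 + (-¼)² + 52*(-¼))/(51 - ¼)) = √(-22556 + 2*(-¼)*(50 + 1/16 - 13)/(203/4)) = √(-22556 + 2*(-¼)*(4/203)*(593/16)) = √(-22556 - 593/1624) = √(-36631537/1624) = I*√14872404022/812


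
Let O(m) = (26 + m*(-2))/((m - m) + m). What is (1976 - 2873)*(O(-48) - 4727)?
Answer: 33939191/8 ≈ 4.2424e+6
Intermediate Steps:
O(m) = (26 - 2*m)/m (O(m) = (26 - 2*m)/(0 + m) = (26 - 2*m)/m)
(1976 - 2873)*(O(-48) - 4727) = (1976 - 2873)*((-2 + 26/(-48)) - 4727) = -897*((-2 + 26*(-1/48)) - 4727) = -897*((-2 - 13/24) - 4727) = -897*(-61/24 - 4727) = -897*(-113509/24) = 33939191/8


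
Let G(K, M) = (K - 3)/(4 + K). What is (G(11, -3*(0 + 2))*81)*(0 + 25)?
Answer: 1080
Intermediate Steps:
G(K, M) = (-3 + K)/(4 + K)
(G(11, -3*(0 + 2))*81)*(0 + 25) = (((-3 + 11)/(4 + 11))*81)*(0 + 25) = ((8/15)*81)*25 = (216/5)*25 = 1080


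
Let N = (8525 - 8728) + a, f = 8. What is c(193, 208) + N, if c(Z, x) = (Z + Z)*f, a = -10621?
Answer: -7736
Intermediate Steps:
c(Z, x) = 16*Z (c(Z, x) = (Z + Z)*8 = (2*Z)*8 = 16*Z)
N = -10824 (N = (8525 - 8728) - 10621 = -203 - 10621 = -10824)
c(193, 208) + N = 16*193 - 10824 = 3088 - 10824 = -7736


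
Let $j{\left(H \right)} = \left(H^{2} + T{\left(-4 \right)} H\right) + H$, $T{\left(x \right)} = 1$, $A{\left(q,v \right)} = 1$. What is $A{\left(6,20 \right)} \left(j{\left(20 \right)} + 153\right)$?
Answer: $593$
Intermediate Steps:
$j{\left(H \right)} = H^{2} + 2 H$ ($j{\left(H \right)} = \left(H^{2} + 1 H\right) + H = \left(H^{2} + H\right) + H = \left(H + H^{2}\right) + H = H^{2} + 2 H$)
$A{\left(6,20 \right)} \left(j{\left(20 \right)} + 153\right) = 1 \left(20 \left(2 + 20\right) + 153\right) = 1 \left(20 \cdot 22 + 153\right) = 1 \left(440 + 153\right) = 1 \cdot 593 = 593$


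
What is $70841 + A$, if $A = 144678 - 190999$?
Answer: $24520$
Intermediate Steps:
$A = -46321$
$70841 + A = 70841 - 46321 = 24520$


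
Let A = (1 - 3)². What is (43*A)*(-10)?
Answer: -1720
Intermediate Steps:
A = 4 (A = (-2)² = 4)
(43*A)*(-10) = (43*4)*(-10) = 172*(-10) = -1720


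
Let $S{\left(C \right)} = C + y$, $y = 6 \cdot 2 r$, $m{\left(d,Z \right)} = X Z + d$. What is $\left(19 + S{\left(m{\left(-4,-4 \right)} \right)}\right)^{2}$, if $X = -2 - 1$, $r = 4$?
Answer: $5625$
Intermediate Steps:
$X = -3$ ($X = -2 - 1 = -3$)
$m{\left(d,Z \right)} = d - 3 Z$ ($m{\left(d,Z \right)} = - 3 Z + d = d - 3 Z$)
$y = 48$ ($y = 6 \cdot 2 \cdot 4 = 12 \cdot 4 = 48$)
$S{\left(C \right)} = 48 + C$ ($S{\left(C \right)} = C + 48 = 48 + C$)
$\left(19 + S{\left(m{\left(-4,-4 \right)} \right)}\right)^{2} = \left(19 + \left(48 - -8\right)\right)^{2} = \left(19 + \left(48 + \left(-4 + 12\right)\right)\right)^{2} = \left(19 + \left(48 + 8\right)\right)^{2} = \left(19 + 56\right)^{2} = 75^{2} = 5625$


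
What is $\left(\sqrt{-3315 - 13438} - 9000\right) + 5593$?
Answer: $-3407 + i \sqrt{16753} \approx -3407.0 + 129.43 i$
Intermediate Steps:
$\left(\sqrt{-3315 - 13438} - 9000\right) + 5593 = \left(\sqrt{-16753} - 9000\right) + 5593 = \left(i \sqrt{16753} - 9000\right) + 5593 = \left(-9000 + i \sqrt{16753}\right) + 5593 = -3407 + i \sqrt{16753}$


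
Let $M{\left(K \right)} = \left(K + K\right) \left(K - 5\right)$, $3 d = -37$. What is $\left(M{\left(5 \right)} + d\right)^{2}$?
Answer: $\frac{1369}{9} \approx 152.11$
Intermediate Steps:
$d = - \frac{37}{3}$ ($d = \frac{1}{3} \left(-37\right) = - \frac{37}{3} \approx -12.333$)
$M{\left(K \right)} = 2 K \left(-5 + K\right)$
$\left(M{\left(5 \right)} + d\right)^{2} = \left(2 \cdot 5 \left(-5 + 5\right) - \frac{37}{3}\right)^{2} = \left(2 \cdot 5 \cdot 0 - \frac{37}{3}\right)^{2} = \left(0 - \frac{37}{3}\right)^{2} = \left(- \frac{37}{3}\right)^{2} = \frac{1369}{9}$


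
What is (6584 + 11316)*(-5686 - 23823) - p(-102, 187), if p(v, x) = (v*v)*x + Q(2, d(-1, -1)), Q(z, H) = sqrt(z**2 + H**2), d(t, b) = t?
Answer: -530156648 - sqrt(5) ≈ -5.3016e+8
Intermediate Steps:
Q(z, H) = sqrt(H**2 + z**2)
p(v, x) = sqrt(5) + x*v**2 (p(v, x) = (v*v)*x + sqrt((-1)**2 + 2**2) = v**2*x + sqrt(1 + 4) = x*v**2 + sqrt(5) = sqrt(5) + x*v**2)
(6584 + 11316)*(-5686 - 23823) - p(-102, 187) = (6584 + 11316)*(-5686 - 23823) - (sqrt(5) + 187*(-102)**2) = 17900*(-29509) - (sqrt(5) + 187*10404) = -528211100 - (sqrt(5) + 1945548) = -528211100 - (1945548 + sqrt(5)) = -528211100 + (-1945548 - sqrt(5)) = -530156648 - sqrt(5)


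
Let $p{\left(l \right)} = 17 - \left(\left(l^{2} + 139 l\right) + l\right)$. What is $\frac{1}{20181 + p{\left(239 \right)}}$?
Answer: $- \frac{1}{70383} \approx -1.4208 \cdot 10^{-5}$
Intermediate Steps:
$p{\left(l \right)} = 17 - l^{2} - 140 l$ ($p{\left(l \right)} = 17 - \left(l^{2} + 140 l\right) = 17 - l^{2} - 140 l$)
$\frac{1}{20181 + p{\left(239 \right)}} = \frac{1}{20181 - 90564} = \frac{1}{-70383} = - \frac{1}{70383}$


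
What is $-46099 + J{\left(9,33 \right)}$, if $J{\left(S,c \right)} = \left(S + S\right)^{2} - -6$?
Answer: $-45769$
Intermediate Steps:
$J{\left(S,c \right)} = 6 + 4 S^{2}$ ($J{\left(S,c \right)} = \left(2 S\right)^{2} + 6 = 4 S^{2} + 6 = 6 + 4 S^{2}$)
$-46099 + J{\left(9,33 \right)} = -46099 + \left(6 + 4 \cdot 9^{2}\right) = -46099 + \left(6 + 4 \cdot 81\right) = -46099 + \left(6 + 324\right) = -46099 + 330 = -45769$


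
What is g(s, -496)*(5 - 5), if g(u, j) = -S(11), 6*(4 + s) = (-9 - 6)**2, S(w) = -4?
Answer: 0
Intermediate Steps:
s = 67/2 (s = -4 + (-9 - 6)**2/6 = -4 + (1/6)*(-15)**2 = -4 + (1/6)*225 = -4 + 75/2 = 67/2 ≈ 33.500)
g(u, j) = 4 (g(u, j) = -1*(-4) = 4)
g(s, -496)*(5 - 5) = 4*(5 - 5) = 4*0 = 0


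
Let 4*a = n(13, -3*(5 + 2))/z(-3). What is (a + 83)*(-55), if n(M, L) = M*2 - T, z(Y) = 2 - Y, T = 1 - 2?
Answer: -18557/4 ≈ -4639.3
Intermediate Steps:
T = -1
n(M, L) = 1 + 2*M (n(M, L) = M*2 - 1*(-1) = 2*M + 1 = 1 + 2*M)
a = 27/20 (a = ((1 + 2*13)/(2 - 1*(-3)))/4 = ((1 + 26)/(2 + 3))/4 = (27/5)/4 = (27*(⅕))/4 = (¼)*(27/5) = 27/20 ≈ 1.3500)
(a + 83)*(-55) = (27/20 + 83)*(-55) = (1687/20)*(-55) = -18557/4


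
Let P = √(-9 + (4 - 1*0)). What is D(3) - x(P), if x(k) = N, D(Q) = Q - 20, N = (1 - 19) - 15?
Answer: 16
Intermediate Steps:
P = I*√5 (P = √(-9 + (4 + 0)) = √(-9 + 4) = √(-5) = I*√5 ≈ 2.2361*I)
N = -33 (N = -18 - 15 = -33)
D(Q) = -20 + Q
x(k) = -33
D(3) - x(P) = (-20 + 3) - 1*(-33) = -17 + 33 = 16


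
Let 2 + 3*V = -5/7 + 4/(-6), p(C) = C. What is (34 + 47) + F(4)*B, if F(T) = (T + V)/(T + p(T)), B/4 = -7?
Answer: 1277/18 ≈ 70.944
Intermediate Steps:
B = -28 (B = 4*(-7) = -28)
V = -71/63 (V = -⅔ + (-5/7 + 4/(-6))/3 = -⅔ + (-5*⅐ + 4*(-⅙))/3 = -⅔ + (-5/7 - ⅔)/3 = -⅔ + (⅓)*(-29/21) = -⅔ - 29/63 = -71/63 ≈ -1.1270)
F(T) = (-71/63 + T)/(2*T) (F(T) = (T - 71/63)/(T + T) = (-71/63 + T)/((2*T)) = (-71/63 + T)*(1/(2*T)) = (-71/63 + T)/(2*T))
(34 + 47) + F(4)*B = (34 + 47) + ((1/126)*(-71 + 63*4)/4)*(-28) = 81 + ((1/126)*(¼)*(-71 + 252))*(-28) = 81 + ((1/126)*(¼)*181)*(-28) = 81 + (181/504)*(-28) = 81 - 181/18 = 1277/18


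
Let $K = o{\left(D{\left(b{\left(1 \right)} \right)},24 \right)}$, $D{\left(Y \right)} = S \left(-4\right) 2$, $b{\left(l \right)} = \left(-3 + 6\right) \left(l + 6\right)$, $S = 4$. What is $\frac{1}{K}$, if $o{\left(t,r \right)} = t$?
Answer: $- \frac{1}{32} \approx -0.03125$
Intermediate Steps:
$b{\left(l \right)} = 18 + 3 l$ ($b{\left(l \right)} = 3 \left(6 + l\right) = 18 + 3 l$)
$D{\left(Y \right)} = -32$ ($D{\left(Y \right)} = 4 \left(-4\right) 2 = \left(-16\right) 2 = -32$)
$K = -32$
$\frac{1}{K} = \frac{1}{-32} = - \frac{1}{32}$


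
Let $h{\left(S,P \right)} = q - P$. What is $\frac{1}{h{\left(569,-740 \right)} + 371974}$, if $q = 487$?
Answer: $\frac{1}{373201} \approx 2.6795 \cdot 10^{-6}$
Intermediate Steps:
$h{\left(S,P \right)} = 487 - P$
$\frac{1}{h{\left(569,-740 \right)} + 371974} = \frac{1}{\left(487 - -740\right) + 371974} = \frac{1}{\left(487 + 740\right) + 371974} = \frac{1}{1227 + 371974} = \frac{1}{373201}$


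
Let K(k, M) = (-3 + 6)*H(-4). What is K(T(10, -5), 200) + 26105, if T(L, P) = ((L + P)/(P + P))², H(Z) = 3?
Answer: 26114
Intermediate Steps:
T(L, P) = (L + P)²/(4*P²) (T(L, P) = ((L + P)/((2*P)))² = ((L + P)*(1/(2*P)))² = ((L + P)/(2*P))² = (L + P)²/(4*P²))
K(k, M) = 9 (K(k, M) = (-3 + 6)*3 = 3*3 = 9)
K(T(10, -5), 200) + 26105 = 9 + 26105 = 26114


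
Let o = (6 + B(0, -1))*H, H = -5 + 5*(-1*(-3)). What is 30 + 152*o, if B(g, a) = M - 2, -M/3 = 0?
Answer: 6110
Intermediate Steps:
H = 10 (H = -5 + 5*3 = -5 + 15 = 10)
M = 0 (M = -3*0 = 0)
B(g, a) = -2 (B(g, a) = 0 - 2 = -2)
o = 40 (o = (6 - 2)*10 = 4*10 = 40)
30 + 152*o = 30 + 152*40 = 30 + 6080 = 6110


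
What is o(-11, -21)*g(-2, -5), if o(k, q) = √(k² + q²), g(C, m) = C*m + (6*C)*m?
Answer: 70*√562 ≈ 1659.5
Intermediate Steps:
g(C, m) = 7*C*m (g(C, m) = C*m + 6*C*m = 7*C*m)
o(-11, -21)*g(-2, -5) = √((-11)² + (-21)²)*(7*(-2)*(-5)) = √(121 + 441)*70 = √562*70 = 70*√562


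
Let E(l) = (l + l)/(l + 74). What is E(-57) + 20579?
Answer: 349729/17 ≈ 20572.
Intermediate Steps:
E(l) = 2*l/(74 + l) (E(l) = (2*l)/(74 + l) = 2*l/(74 + l))
E(-57) + 20579 = 2*(-57)/(74 - 57) + 20579 = 2*(-57)/17 + 20579 = 2*(-57)*(1/17) + 20579 = -114/17 + 20579 = 349729/17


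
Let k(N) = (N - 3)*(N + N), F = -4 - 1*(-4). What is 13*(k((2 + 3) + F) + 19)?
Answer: 507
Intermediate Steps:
F = 0 (F = -4 + 4 = 0)
k(N) = 2*N*(-3 + N) (k(N) = (-3 + N)*(2*N) = 2*N*(-3 + N))
13*(k((2 + 3) + F) + 19) = 13*(2*((2 + 3) + 0)*(-3 + ((2 + 3) + 0)) + 19) = 13*(2*(5 + 0)*(-3 + (5 + 0)) + 19) = 13*(2*5*(-3 + 5) + 19) = 13*(2*5*2 + 19) = 13*(20 + 19) = 13*39 = 507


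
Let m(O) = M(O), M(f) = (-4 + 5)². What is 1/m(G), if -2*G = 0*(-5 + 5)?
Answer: 1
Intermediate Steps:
M(f) = 1 (M(f) = 1² = 1)
G = 0 (G = -0*(-5 + 5) = -0*0 = -½*0 = 0)
m(O) = 1
1/m(G) = 1/1 = 1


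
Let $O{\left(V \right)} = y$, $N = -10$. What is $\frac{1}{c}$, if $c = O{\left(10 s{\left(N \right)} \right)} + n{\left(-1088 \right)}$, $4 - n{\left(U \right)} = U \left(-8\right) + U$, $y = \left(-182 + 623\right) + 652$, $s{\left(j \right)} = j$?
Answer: $- \frac{1}{6519} \approx -0.0001534$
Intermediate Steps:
$y = 1093$ ($y = 441 + 652 = 1093$)
$n{\left(U \right)} = 4 + 7 U$ ($n{\left(U \right)} = 4 - \left(U \left(-8\right) + U\right) = 4 - \left(- 8 U + U\right) = 4 - - 7 U = 4 + 7 U$)
$O{\left(V \right)} = 1093$
$c = -6519$ ($c = 1093 + \left(4 + 7 \left(-1088\right)\right) = 1093 + \left(4 - 7616\right) = 1093 - 7612 = -6519$)
$\frac{1}{c} = \frac{1}{-6519} = - \frac{1}{6519}$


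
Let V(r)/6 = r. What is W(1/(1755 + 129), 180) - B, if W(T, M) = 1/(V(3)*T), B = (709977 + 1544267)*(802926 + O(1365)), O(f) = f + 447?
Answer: -5442227423902/3 ≈ -1.8141e+12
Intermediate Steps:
O(f) = 447 + f
V(r) = 6*r
B = 1814075808072 (B = (709977 + 1544267)*(802926 + (447 + 1365)) = 2254244*(802926 + 1812) = 2254244*804738 = 1814075808072)
W(T, M) = 1/(18*T) (W(T, M) = 1/((6*3)*T) = 1/(18*T))
W(1/(1755 + 129), 180) - B = 1/(18*(1/(1755 + 129))) - 1*1814075808072 = 1/(18*(1/1884)) - 1814075808072 = (1/18)*1884 - 1814075808072 = 314/3 - 1814075808072 = -5442227423902/3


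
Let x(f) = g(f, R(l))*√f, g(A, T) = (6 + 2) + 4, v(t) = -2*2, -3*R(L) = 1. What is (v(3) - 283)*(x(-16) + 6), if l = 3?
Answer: -1722 - 13776*I ≈ -1722.0 - 13776.0*I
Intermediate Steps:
R(L) = -⅓ (R(L) = -⅓*1 = -⅓)
v(t) = -4
g(A, T) = 12 (g(A, T) = 8 + 4 = 12)
x(f) = 12*√f
(v(3) - 283)*(x(-16) + 6) = (-4 - 283)*(12*√(-16) + 6) = -287*(12*(4*I) + 6) = -287*(48*I + 6) = -287*(6 + 48*I) = -1722 - 13776*I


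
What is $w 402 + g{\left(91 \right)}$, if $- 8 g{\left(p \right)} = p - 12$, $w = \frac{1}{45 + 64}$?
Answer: $- \frac{5395}{872} \approx -6.1869$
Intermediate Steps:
$w = \frac{1}{109} \approx 0.0091743$
$g{\left(p \right)} = \frac{3}{2} - \frac{p}{8}$ ($g{\left(p \right)} = - \frac{p - 12}{8} = - \frac{-12 + p}{8} = \frac{3}{2} - \frac{p}{8}$)
$w 402 + g{\left(91 \right)} = \frac{1}{109} \cdot 402 + \left(\frac{3}{2} - \frac{91}{8}\right) = \frac{402}{109} + \left(\frac{3}{2} - \frac{91}{8}\right) = \frac{402}{109} - \frac{79}{8} = - \frac{5395}{872}$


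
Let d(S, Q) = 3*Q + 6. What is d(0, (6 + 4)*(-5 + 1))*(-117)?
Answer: 13338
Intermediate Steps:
d(S, Q) = 6 + 3*Q
d(0, (6 + 4)*(-5 + 1))*(-117) = (6 + 3*((6 + 4)*(-5 + 1)))*(-117) = (6 + 3*(10*(-4)))*(-117) = (6 + 3*(-40))*(-117) = (6 - 120)*(-117) = -114*(-117) = 13338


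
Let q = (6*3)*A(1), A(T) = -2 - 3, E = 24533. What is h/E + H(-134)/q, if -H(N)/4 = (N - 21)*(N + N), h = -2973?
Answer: 407613571/220797 ≈ 1846.1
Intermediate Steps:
A(T) = -5
q = -90 (q = (6*3)*(-5) = 18*(-5) = -90)
H(N) = -8*N*(-21 + N) (H(N) = -4*(N - 21)*(N + N) = -4*(-21 + N)*2*N = -8*N*(-21 + N))
h/E + H(-134)/q = -2973/24533 + (8*(-134)*(21 - 1*(-134)))/(-90) = -2973*1/24533 + (8*(-134)*(21 + 134))*(-1/90) = -2973/24533 + (8*(-134)*155)*(-1/90) = -2973/24533 - 166160*(-1/90) = -2973/24533 + 16616/9 = 407613571/220797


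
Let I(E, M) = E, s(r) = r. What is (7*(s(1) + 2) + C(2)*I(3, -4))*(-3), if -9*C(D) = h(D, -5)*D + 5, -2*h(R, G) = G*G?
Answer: -83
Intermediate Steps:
h(R, G) = -G²/2 (h(R, G) = -G*G/2 = -G²/2)
C(D) = -5/9 + 25*D/18 (C(D) = -((-½*(-5)²)*D + 5)/9 = -((-½*25)*D + 5)/9 = -(-25*D/2 + 5)/9 = -(5 - 25*D/2)/9 = -5/9 + 25*D/18)
(7*(s(1) + 2) + C(2)*I(3, -4))*(-3) = (7*(1 + 2) + (-5/9 + (25/18)*2)*3)*(-3) = (7*3 + (-5/9 + 25/9)*3)*(-3) = (21 + (20/9)*3)*(-3) = (21 + 20/3)*(-3) = (83/3)*(-3) = -83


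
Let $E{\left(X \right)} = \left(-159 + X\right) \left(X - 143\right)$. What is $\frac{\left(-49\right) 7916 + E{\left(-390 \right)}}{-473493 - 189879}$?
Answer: $\frac{95267}{663372} \approx 0.14361$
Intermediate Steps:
$E{\left(X \right)} = \left(-159 + X\right) \left(-143 + X\right)$
$\frac{\left(-49\right) 7916 + E{\left(-390 \right)}}{-473493 - 189879} = \frac{\left(-49\right) 7916 + \left(22737 + \left(-390\right)^{2} - -117780\right)}{-473493 - 189879} = \frac{-387884 + \left(22737 + 152100 + 117780\right)}{-663372} = \left(-387884 + 292617\right) \left(- \frac{1}{663372}\right) = \left(-95267\right) \left(- \frac{1}{663372}\right) = \frac{95267}{663372}$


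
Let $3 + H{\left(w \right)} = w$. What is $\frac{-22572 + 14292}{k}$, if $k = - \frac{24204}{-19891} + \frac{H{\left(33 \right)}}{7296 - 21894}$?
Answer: $- \frac{400708968840}{58788877} \approx -6816.1$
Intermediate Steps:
$H{\left(w \right)} = -3 + w$
$k = \frac{58788877}{48394803}$ ($k = - \frac{24204}{-19891} + \frac{-3 + 33}{7296 - 21894} = \left(-24204\right) \left(- \frac{1}{19891}\right) + \frac{30}{-14598} = \frac{24204}{19891} + 30 \left(- \frac{1}{14598}\right) = \frac{24204}{19891} - \frac{5}{2433} = \frac{58788877}{48394803} \approx 1.2148$)
$\frac{-22572 + 14292}{k} = \frac{-22572 + 14292}{\frac{58788877}{48394803}} = \left(-8280\right) \frac{48394803}{58788877} = - \frac{400708968840}{58788877}$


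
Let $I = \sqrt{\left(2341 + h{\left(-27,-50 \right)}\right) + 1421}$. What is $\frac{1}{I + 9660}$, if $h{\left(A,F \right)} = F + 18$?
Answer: $\frac{966}{9331187} - \frac{\sqrt{3730}}{93311870} \approx 0.00010287$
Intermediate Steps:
$h{\left(A,F \right)} = 18 + F$
$I = \sqrt{3730}$ ($I = \sqrt{\left(2341 + \left(18 - 50\right)\right) + 1421} = \sqrt{\left(2341 - 32\right) + 1421} = \sqrt{2309 + 1421} = \sqrt{3730} \approx 61.074$)
$\frac{1}{I + 9660} = \frac{1}{\sqrt{3730} + 9660} = \frac{1}{9660 + \sqrt{3730}}$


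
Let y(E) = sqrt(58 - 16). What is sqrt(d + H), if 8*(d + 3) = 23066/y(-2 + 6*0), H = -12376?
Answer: sqrt(-87346224 + 484386*sqrt(42))/84 ≈ 109.24*I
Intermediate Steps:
y(E) = sqrt(42)
d = -3 + 11533*sqrt(42)/168 (d = -3 + (23066/(sqrt(42)))/8 = -3 + (23066*(sqrt(42)/42))/8 = -3 + (11533*sqrt(42)/21)/8 = -3 + 11533*sqrt(42)/168 ≈ 441.90)
sqrt(d + H) = sqrt((-3 + 11533*sqrt(42)/168) - 12376) = sqrt(-12379 + 11533*sqrt(42)/168)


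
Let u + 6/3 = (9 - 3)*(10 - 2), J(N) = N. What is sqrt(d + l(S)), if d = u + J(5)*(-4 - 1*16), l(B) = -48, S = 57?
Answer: I*sqrt(102) ≈ 10.1*I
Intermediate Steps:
u = 46 (u = -2 + (9 - 3)*(10 - 2) = -2 + 6*8 = -2 + 48 = 46)
d = -54 (d = 46 + 5*(-4 - 1*16) = 46 + 5*(-4 - 16) = 46 + 5*(-20) = 46 - 100 = -54)
sqrt(d + l(S)) = sqrt(-54 - 48) = sqrt(-102) = I*sqrt(102)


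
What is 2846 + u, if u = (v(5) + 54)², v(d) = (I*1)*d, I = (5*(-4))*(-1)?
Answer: 26562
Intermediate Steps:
I = 20 (I = -20*(-1) = 20)
v(d) = 20*d (v(d) = (20*1)*d = 20*d)
u = 23716 (u = (20*5 + 54)² = (100 + 54)² = 154² = 23716)
2846 + u = 2846 + 23716 = 26562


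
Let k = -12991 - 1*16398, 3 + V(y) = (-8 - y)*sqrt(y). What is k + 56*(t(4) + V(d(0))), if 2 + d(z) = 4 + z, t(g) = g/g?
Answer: -29501 - 560*sqrt(2) ≈ -30293.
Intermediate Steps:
t(g) = 1
d(z) = 2 + z (d(z) = -2 + (4 + z) = 2 + z)
V(y) = -3 + sqrt(y)*(-8 - y) (V(y) = -3 + (-8 - y)*sqrt(y) = -3 + sqrt(y)*(-8 - y))
k = -29389 (k = -12991 - 16398 = -29389)
k + 56*(t(4) + V(d(0))) = -29389 + 56*(1 + (-3 - (2 + 0)**(3/2) - 8*sqrt(2 + 0))) = -29389 + 56*(1 + (-3 - 2**(3/2) - 8*sqrt(2))) = -29389 + 56*(1 + (-3 - 2*sqrt(2) - 8*sqrt(2))) = -29389 + 56*(1 + (-3 - 10*sqrt(2))) = -29389 + 56*(-2 - 10*sqrt(2)) = -29389 + (-112 - 560*sqrt(2)) = -29501 - 560*sqrt(2)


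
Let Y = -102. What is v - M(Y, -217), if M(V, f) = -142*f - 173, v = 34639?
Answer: 3998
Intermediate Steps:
M(V, f) = -173 - 142*f
v - M(Y, -217) = 34639 - (-173 - 142*(-217)) = 34639 - (-173 + 30814) = 34639 - 1*30641 = 34639 - 30641 = 3998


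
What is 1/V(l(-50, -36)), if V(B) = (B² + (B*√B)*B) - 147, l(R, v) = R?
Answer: 2353/318036609 - 12500*I*√2/318036609 ≈ 7.3985e-6 - 5.5584e-5*I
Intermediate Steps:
V(B) = -147 + B² + B^(5/2) (V(B) = (B² + B^(3/2)*B) - 147 = (B² + B^(5/2)) - 147 = -147 + B² + B^(5/2))
1/V(l(-50, -36)) = 1/(-147 + (-50)² + (-50)^(5/2)) = 1/(-147 + 2500 + 12500*I*√2) = 1/(2353 + 12500*I*√2)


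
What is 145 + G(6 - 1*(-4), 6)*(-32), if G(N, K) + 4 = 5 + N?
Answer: -207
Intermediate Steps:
G(N, K) = 1 + N (G(N, K) = -4 + (5 + N) = 1 + N)
145 + G(6 - 1*(-4), 6)*(-32) = 145 + (1 + (6 - 1*(-4)))*(-32) = 145 + (1 + (6 + 4))*(-32) = 145 + (1 + 10)*(-32) = 145 + 11*(-32) = 145 - 352 = -207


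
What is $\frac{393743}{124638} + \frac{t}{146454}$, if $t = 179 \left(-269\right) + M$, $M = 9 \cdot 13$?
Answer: $\frac{1230437515}{434612706} \approx 2.8311$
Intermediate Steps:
$M = 117$
$t = -48034$ ($t = 179 \left(-269\right) + 117 = -48151 + 117 = -48034$)
$\frac{393743}{124638} + \frac{t}{146454} = \frac{393743}{124638} - \frac{48034}{146454} = 393743 \cdot \frac{1}{124638} - \frac{3431}{10461} = \frac{393743}{124638} - \frac{3431}{10461} = \frac{1230437515}{434612706}$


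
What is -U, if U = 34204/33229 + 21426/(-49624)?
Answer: -492687371/824477948 ≈ -0.59758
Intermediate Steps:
U = 492687371/824477948 (U = 34204*(1/33229) + 21426*(-1/49624) = 34204/33229 - 10713/24812 = 492687371/824477948 ≈ 0.59758)
-U = -1*492687371/824477948 = -492687371/824477948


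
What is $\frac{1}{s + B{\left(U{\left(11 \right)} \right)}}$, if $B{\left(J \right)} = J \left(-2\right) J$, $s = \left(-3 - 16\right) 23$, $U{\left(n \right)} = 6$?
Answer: $- \frac{1}{509} \approx -0.0019646$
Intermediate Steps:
$s = -437$ ($s = \left(-19\right) 23 = -437$)
$B{\left(J \right)} = - 2 J^{2}$ ($B{\left(J \right)} = - 2 J J = - 2 J^{2}$)
$\frac{1}{s + B{\left(U{\left(11 \right)} \right)}} = \frac{1}{-437 - 2 \cdot 6^{2}} = \frac{1}{-437 - 72} = \frac{1}{-509} = - \frac{1}{509}$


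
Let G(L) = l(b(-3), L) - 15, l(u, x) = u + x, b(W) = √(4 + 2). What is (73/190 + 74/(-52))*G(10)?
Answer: 1283/247 - 1283*√6/1235 ≈ 2.6496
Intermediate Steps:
b(W) = √6
G(L) = -15 + L + √6 (G(L) = (√6 + L) - 15 = (L + √6) - 15 = -15 + L + √6)
(73/190 + 74/(-52))*G(10) = (73/190 + 74/(-52))*(-15 + 10 + √6) = (73*(1/190) + 74*(-1/52))*(-5 + √6) = (73/190 - 37/26)*(-5 + √6) = -1283*(-5 + √6)/1235 = 1283/247 - 1283*√6/1235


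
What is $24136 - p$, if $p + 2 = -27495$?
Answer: $51633$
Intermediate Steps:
$p = -27497$ ($p = -2 - 27495 = -27497$)
$24136 - p = 24136 - -27497 = 24136 + 27497 = 51633$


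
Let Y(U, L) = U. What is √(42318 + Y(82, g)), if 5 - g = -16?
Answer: 20*√106 ≈ 205.91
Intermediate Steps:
g = 21 (g = 5 - 1*(-16) = 5 + 16 = 21)
√(42318 + Y(82, g)) = √(42318 + 82) = √42400 = 20*√106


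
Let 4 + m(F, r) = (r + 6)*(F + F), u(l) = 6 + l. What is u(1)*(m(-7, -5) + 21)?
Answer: 21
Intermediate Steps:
m(F, r) = -4 + 2*F*(6 + r) (m(F, r) = -4 + (r + 6)*(F + F) = -4 + (6 + r)*(2*F) = -4 + 2*F*(6 + r))
u(1)*(m(-7, -5) + 21) = (6 + 1)*((-4 + 12*(-7) + 2*(-7)*(-5)) + 21) = 7*((-4 - 84 + 70) + 21) = 7*(-18 + 21) = 7*3 = 21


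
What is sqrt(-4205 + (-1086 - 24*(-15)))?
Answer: I*sqrt(4931) ≈ 70.221*I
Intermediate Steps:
sqrt(-4205 + (-1086 - 24*(-15))) = sqrt(-4205 + (-1086 + 360)) = sqrt(-4205 - 726) = sqrt(-4931) = I*sqrt(4931)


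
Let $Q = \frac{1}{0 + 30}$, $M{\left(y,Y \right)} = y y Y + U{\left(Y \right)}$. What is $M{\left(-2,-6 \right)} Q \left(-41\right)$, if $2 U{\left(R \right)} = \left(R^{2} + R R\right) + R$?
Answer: $- \frac{123}{10} \approx -12.3$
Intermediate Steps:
$U{\left(R \right)} = R^{2} + \frac{R}{2}$ ($U{\left(R \right)} = \frac{\left(R^{2} + R R\right) + R}{2} = \frac{\left(R^{2} + R^{2}\right) + R}{2} = \frac{2 R^{2} + R}{2} = \frac{R + 2 R^{2}}{2} = R^{2} + \frac{R}{2}$)
$M{\left(y,Y \right)} = Y y^{2} + Y \left(\frac{1}{2} + Y\right)$ ($M{\left(y,Y \right)} = y y Y + Y \left(\frac{1}{2} + Y\right) = y^{2} Y + Y \left(\frac{1}{2} + Y\right) = Y y^{2} + Y \left(\frac{1}{2} + Y\right)$)
$Q = \frac{1}{30} \approx 0.033333$
$M{\left(-2,-6 \right)} Q \left(-41\right) = - 6 \left(\frac{1}{2} - 6 + \left(-2\right)^{2}\right) \frac{1}{30} \left(-41\right) = - 6 \left(\frac{1}{2} - 6 + 4\right) \frac{1}{30} \left(-41\right) = \left(-6\right) \left(- \frac{3}{2}\right) \frac{1}{30} \left(-41\right) = 9 \cdot \frac{1}{30} \left(-41\right) = \frac{3}{10} \left(-41\right) = - \frac{123}{10}$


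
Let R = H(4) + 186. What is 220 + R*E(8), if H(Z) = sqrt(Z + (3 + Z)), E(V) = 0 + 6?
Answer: 1336 + 6*sqrt(11) ≈ 1355.9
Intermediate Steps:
E(V) = 6
H(Z) = sqrt(3 + 2*Z)
R = 186 + sqrt(11) (R = sqrt(3 + 2*4) + 186 = sqrt(3 + 8) + 186 = sqrt(11) + 186 = 186 + sqrt(11) ≈ 189.32)
220 + R*E(8) = 220 + (186 + sqrt(11))*6 = 220 + (1116 + 6*sqrt(11)) = 1336 + 6*sqrt(11)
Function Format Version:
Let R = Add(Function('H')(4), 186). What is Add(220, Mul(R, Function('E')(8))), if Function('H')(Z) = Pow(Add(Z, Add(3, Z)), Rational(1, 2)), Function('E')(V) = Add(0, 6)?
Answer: Add(1336, Mul(6, Pow(11, Rational(1, 2)))) ≈ 1355.9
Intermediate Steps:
Function('E')(V) = 6
Function('H')(Z) = Pow(Add(3, Mul(2, Z)), Rational(1, 2))
R = Add(186, Pow(11, Rational(1, 2))) (R = Add(Pow(Add(3, Mul(2, 4)), Rational(1, 2)), 186) = Add(Pow(Add(3, 8), Rational(1, 2)), 186) = Add(Pow(11, Rational(1, 2)), 186) = Add(186, Pow(11, Rational(1, 2))) ≈ 189.32)
Add(220, Mul(R, Function('E')(8))) = Add(220, Mul(Add(186, Pow(11, Rational(1, 2))), 6)) = Add(220, Add(1116, Mul(6, Pow(11, Rational(1, 2))))) = Add(1336, Mul(6, Pow(11, Rational(1, 2))))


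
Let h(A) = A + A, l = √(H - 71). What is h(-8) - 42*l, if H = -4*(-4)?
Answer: -16 - 42*I*√55 ≈ -16.0 - 311.48*I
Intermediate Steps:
H = 16
l = I*√55 (l = √(16 - 71) = √(-55) = I*√55 ≈ 7.4162*I)
h(A) = 2*A
h(-8) - 42*l = 2*(-8) - 42*I*√55 = -16 - 42*I*√55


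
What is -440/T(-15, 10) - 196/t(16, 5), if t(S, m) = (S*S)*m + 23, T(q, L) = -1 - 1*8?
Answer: 571556/11727 ≈ 48.738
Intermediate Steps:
T(q, L) = -9 (T(q, L) = -1 - 8 = -9)
t(S, m) = 23 + m*S² (t(S, m) = S²*m + 23 = m*S² + 23 = 23 + m*S²)
-440/T(-15, 10) - 196/t(16, 5) = -440/(-9) - 196/(23 + 5*16²) = -440*(-⅑) - 196/(23 + 5*256) = 440/9 - 196/(23 + 1280) = 440/9 - 196/1303 = 571556/11727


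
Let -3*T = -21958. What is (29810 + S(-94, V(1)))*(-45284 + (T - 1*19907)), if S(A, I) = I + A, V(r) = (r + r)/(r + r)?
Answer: -5159316955/3 ≈ -1.7198e+9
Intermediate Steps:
T = 21958/3 (T = -⅓*(-21958) = 21958/3 ≈ 7319.3)
V(r) = 1 (V(r) = (2*r)/((2*r)) = (2*r)*(1/(2*r)) = 1)
S(A, I) = A + I
(29810 + S(-94, V(1)))*(-45284 + (T - 1*19907)) = (29810 + (-94 + 1))*(-45284 + (21958/3 - 1*19907)) = (29810 - 93)*(-45284 + (21958/3 - 19907)) = 29717*(-45284 - 37763/3) = 29717*(-173615/3) = -5159316955/3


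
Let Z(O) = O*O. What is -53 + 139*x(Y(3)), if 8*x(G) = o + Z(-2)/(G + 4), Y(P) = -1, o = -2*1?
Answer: -775/12 ≈ -64.583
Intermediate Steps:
o = -2
Z(O) = O**2
x(G) = -1/4 + 1/(2*(4 + G)) (x(G) = (-2 + (-2)**2/(G + 4))/8 = (-2 + 4/(4 + G))/8 = -1/4 + 1/(2*(4 + G)))
-53 + 139*x(Y(3)) = -53 + 139*((-2 - 1*(-1))/(4*(4 - 1))) = -53 + 139*((1/4)*(-2 + 1)/3) = -53 + 139*((1/4)*(1/3)*(-1)) = -53 + 139*(-1/12) = -53 - 139/12 = -775/12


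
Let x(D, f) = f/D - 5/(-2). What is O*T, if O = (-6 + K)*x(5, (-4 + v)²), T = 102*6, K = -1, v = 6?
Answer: -70686/5 ≈ -14137.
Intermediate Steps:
x(D, f) = 5/2 + f/D (x(D, f) = f/D - 5*(-½) = f/D + 5/2 = 5/2 + f/D)
T = 612
O = -231/10 (O = (-6 - 1)*(5/2 + (-4 + 6)²/5) = -7*(5/2 + 2²*(⅕)) = -7*(5/2 + 4*(⅕)) = -7*(5/2 + ⅘) = -7*33/10 = -231/10 ≈ -23.100)
O*T = -231/10*612 = -70686/5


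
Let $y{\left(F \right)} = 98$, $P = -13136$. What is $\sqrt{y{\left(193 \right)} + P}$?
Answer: $i \sqrt{13038} \approx 114.18 i$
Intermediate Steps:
$\sqrt{y{\left(193 \right)} + P} = \sqrt{98 - 13136} = \sqrt{-13038} = i \sqrt{13038}$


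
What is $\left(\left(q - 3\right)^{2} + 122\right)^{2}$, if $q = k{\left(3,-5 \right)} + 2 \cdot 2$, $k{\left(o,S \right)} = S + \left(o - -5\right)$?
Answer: $19044$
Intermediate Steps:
$k{\left(o,S \right)} = 5 + S + o$ ($k{\left(o,S \right)} = S + \left(o + 5\right) = S + \left(5 + o\right) = 5 + S + o$)
$q = 7$ ($q = \left(5 - 5 + 3\right) + 2 \cdot 2 = 3 + 4 = 7$)
$\left(\left(q - 3\right)^{2} + 122\right)^{2} = \left(\left(7 - 3\right)^{2} + 122\right)^{2} = \left(4^{2} + 122\right)^{2} = \left(16 + 122\right)^{2} = 138^{2} = 19044$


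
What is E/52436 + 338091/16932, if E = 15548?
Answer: 1499283201/73987196 ≈ 20.264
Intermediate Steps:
E/52436 + 338091/16932 = 15548/52436 + 338091/16932 = 15548*(1/52436) + 338091*(1/16932) = 3887/13109 + 112697/5644 = 1499283201/73987196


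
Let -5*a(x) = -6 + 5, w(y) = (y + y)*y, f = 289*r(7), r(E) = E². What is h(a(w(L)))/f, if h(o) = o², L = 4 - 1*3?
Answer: 1/354025 ≈ 2.8247e-6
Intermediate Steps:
L = 1 (L = 4 - 3 = 1)
f = 14161 (f = 289*7² = 289*49 = 14161)
w(y) = 2*y² (w(y) = (2*y)*y = 2*y²)
a(x) = ⅕ (a(x) = -(-6 + 5)/5 = -⅕*(-1) = ⅕)
h(a(w(L)))/f = (⅕)²/14161 = (1/25)*(1/14161) = 1/354025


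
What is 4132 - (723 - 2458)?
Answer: 5867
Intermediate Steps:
4132 - (723 - 2458) = 4132 - 1*(-1735) = 4132 + 1735 = 5867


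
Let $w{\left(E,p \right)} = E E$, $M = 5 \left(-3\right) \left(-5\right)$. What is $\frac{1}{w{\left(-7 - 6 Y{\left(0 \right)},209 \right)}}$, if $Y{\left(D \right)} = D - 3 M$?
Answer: $\frac{1}{1803649} \approx 5.5443 \cdot 10^{-7}$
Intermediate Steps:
$M = 75$ ($M = \left(-15\right) \left(-5\right) = 75$)
$Y{\left(D \right)} = -225 + D$ ($Y{\left(D \right)} = D - 225 = -225 + D$)
$w{\left(E,p \right)} = E^{2}$
$\frac{1}{w{\left(-7 - 6 Y{\left(0 \right)},209 \right)}} = \frac{1}{\left(-7 - 6 \left(-225 + 0\right)\right)^{2}} = \frac{1}{\left(-7 - -1350\right)^{2}} = \frac{1}{\left(-7 + 1350\right)^{2}} = \frac{1}{1343^{2}} = \frac{1}{1803649}$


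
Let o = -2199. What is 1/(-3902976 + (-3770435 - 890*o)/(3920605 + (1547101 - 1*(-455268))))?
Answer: -5922974/23117227183949 ≈ -2.5621e-7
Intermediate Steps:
1/(-3902976 + (-3770435 - 890*o)/(3920605 + (1547101 - 1*(-455268)))) = 1/(-3902976 + (-3770435 - 890*(-2199))/(3920605 + (1547101 - 1*(-455268)))) = 1/(-3902976 + (-3770435 + 1957110)/(3920605 + (1547101 + 455268))) = 1/(-3902976 - 1813325/(3920605 + 2002369)) = 1/(-3902976 - 1813325/5922974) = 1/(-23117227183949/5922974) = -5922974/23117227183949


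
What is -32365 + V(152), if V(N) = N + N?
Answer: -32061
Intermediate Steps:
V(N) = 2*N
-32365 + V(152) = -32365 + 2*152 = -32365 + 304 = -32061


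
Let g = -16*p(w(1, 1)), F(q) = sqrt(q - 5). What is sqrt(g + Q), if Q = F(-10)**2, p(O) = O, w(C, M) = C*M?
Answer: I*sqrt(31) ≈ 5.5678*I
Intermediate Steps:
F(q) = sqrt(-5 + q)
g = -16 ≈ -16.000
Q = -15 (Q = (sqrt(-5 - 10))**2 = (sqrt(-15))**2 = (I*sqrt(15))**2 = -15)
sqrt(g + Q) = sqrt(-16 - 15) = sqrt(-31) = I*sqrt(31)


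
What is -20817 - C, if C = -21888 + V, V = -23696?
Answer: 24767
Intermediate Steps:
C = -45584 (C = -21888 - 23696 = -45584)
-20817 - C = -20817 - 1*(-45584) = -20817 + 45584 = 24767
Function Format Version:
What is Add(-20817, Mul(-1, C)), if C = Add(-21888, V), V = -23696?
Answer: 24767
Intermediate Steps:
C = -45584 (C = Add(-21888, -23696) = -45584)
Add(-20817, Mul(-1, C)) = Add(-20817, Mul(-1, -45584)) = Add(-20817, 45584) = 24767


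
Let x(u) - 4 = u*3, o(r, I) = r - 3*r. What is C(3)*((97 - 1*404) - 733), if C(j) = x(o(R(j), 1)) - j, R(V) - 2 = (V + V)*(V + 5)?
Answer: 310960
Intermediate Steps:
R(V) = 2 + 2*V*(5 + V) (R(V) = 2 + (V + V)*(V + 5) = 2 + (2*V)*(5 + V) = 2 + 2*V*(5 + V))
o(r, I) = -2*r
x(u) = 4 + 3*u (x(u) = 4 + u*3 = 4 + 3*u)
C(j) = -8 - 61*j - 12*j² (C(j) = (4 + 3*(-2*(2 + 2*j² + 10*j))) - j = (4 + 3*(-4 - 20*j - 4*j²)) - j = (4 + (-12 - 60*j - 12*j²)) - j = (-8 - 60*j - 12*j²) - j = -8 - 61*j - 12*j²)
C(3)*((97 - 1*404) - 733) = (-8 - 61*3 - 12*3²)*((97 - 1*404) - 733) = (-8 - 183 - 12*9)*((97 - 404) - 733) = (-8 - 183 - 108)*(-307 - 733) = -299*(-1040) = 310960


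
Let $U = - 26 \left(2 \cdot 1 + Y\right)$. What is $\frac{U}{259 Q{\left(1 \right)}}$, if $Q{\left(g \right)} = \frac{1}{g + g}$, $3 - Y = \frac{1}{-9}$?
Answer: $- \frac{2392}{2331} \approx -1.0262$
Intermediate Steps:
$Y = \frac{28}{9}$ ($Y = 3 - \frac{1}{-9} = 3 - - \frac{1}{9} = 3 + \frac{1}{9} = \frac{28}{9} \approx 3.1111$)
$Q{\left(g \right)} = \frac{1}{2 g}$
$U = - \frac{1196}{9}$ ($U = - 26 \left(2 \cdot 1 + \frac{28}{9}\right) = - 26 \left(2 + \frac{28}{9}\right) = \left(-26\right) \frac{46}{9} = - \frac{1196}{9} \approx -132.89$)
$\frac{U}{259 Q{\left(1 \right)}} = - \frac{1196}{9 \cdot 259 \frac{1}{2 \cdot 1}} = - \frac{1196}{9 \cdot 259 \cdot \frac{1}{2} \cdot 1} = - \frac{1196}{9 \cdot 259 \cdot \frac{1}{2}} = - \frac{1196}{9 \cdot \frac{259}{2}} = \left(- \frac{1196}{9}\right) \frac{2}{259} = - \frac{2392}{2331}$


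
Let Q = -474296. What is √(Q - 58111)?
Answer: I*√532407 ≈ 729.66*I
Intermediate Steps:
√(Q - 58111) = √(-474296 - 58111) = √(-532407) = I*√532407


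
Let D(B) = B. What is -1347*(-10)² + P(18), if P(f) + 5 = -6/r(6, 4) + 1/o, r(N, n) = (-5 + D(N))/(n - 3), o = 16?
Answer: -2155375/16 ≈ -1.3471e+5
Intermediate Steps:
r(N, n) = (-5 + N)/(-3 + n) (r(N, n) = (-5 + N)/(n - 3) = (-5 + N)/(-3 + n))
P(f) = -175/16 (P(f) = -5 + (-6*(-3 + 4)/(-5 + 6) + 1/16) = -5 + (-6/1 + 1*(1/16)) = -5 + (-6/1 + 1/16) = -5 + (-6*1 + 1/16) = -5 + (-6 + 1/16) = -5 - 95/16 = -175/16)
-1347*(-10)² + P(18) = -1347*(-10)² - 175/16 = -1347*100 - 175/16 = -134700 - 175/16 = -2155375/16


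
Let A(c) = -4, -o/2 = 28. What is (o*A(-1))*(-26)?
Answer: -5824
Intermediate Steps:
o = -56 (o = -2*28 = -56)
(o*A(-1))*(-26) = -56*(-4)*(-26) = 224*(-26) = -5824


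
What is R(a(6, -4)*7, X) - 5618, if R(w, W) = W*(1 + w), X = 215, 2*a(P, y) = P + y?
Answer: -3898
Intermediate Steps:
a(P, y) = P/2 + y/2 (a(P, y) = (P + y)/2 = P/2 + y/2)
R(a(6, -4)*7, X) - 5618 = 215*(1 + ((1/2)*6 + (1/2)*(-4))*7) - 5618 = 215*(1 + (3 - 2)*7) - 5618 = 215*(1 + 1*7) - 5618 = 215*(1 + 7) - 5618 = 215*8 - 5618 = 1720 - 5618 = -3898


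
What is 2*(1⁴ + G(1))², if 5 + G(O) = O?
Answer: 18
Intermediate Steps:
G(O) = -5 + O
2*(1⁴ + G(1))² = 2*(1⁴ + (-5 + 1))² = 2*(1 - 4)² = 2*(-3)² = 2*9 = 18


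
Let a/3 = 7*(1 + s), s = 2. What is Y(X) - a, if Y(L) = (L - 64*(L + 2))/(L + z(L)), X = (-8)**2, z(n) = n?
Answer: -191/2 ≈ -95.500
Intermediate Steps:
X = 64
a = 63 (a = 3*(7*(1 + 2)) = 3*(7*3) = 3*21 = 63)
Y(L) = (-128 - 63*L)/(2*L) (Y(L) = (L - 64*(L + 2))/(L + L) = (L - 64*(2 + L))/((2*L)) = (L + (-128 - 64*L))*(1/(2*L)) = (-128 - 63*L)*(1/(2*L)) = (-128 - 63*L)/(2*L))
Y(X) - a = (-63/2 - 64/64) - 1*63 = (-63/2 - 64*1/64) - 63 = (-63/2 - 1) - 63 = -65/2 - 63 = -191/2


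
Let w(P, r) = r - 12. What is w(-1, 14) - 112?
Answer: -110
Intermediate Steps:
w(P, r) = -12 + r
w(-1, 14) - 112 = (-12 + 14) - 112 = 2 - 112 = -110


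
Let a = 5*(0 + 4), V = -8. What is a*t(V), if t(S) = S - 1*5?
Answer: -260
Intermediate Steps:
t(S) = -5 + S (t(S) = S - 5 = -5 + S)
a = 20 (a = 5*4 = 20)
a*t(V) = 20*(-5 - 8) = 20*(-13) = -260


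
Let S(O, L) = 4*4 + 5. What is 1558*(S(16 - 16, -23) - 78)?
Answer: -88806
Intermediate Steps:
S(O, L) = 21 (S(O, L) = 16 + 5 = 21)
1558*(S(16 - 16, -23) - 78) = 1558*(21 - 78) = 1558*(-57) = -88806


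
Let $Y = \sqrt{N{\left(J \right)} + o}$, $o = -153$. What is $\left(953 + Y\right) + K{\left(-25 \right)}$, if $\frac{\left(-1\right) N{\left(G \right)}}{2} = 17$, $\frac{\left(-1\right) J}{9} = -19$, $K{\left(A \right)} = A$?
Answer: $928 + i \sqrt{187} \approx 928.0 + 13.675 i$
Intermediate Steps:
$J = 171$ ($J = \left(-9\right) \left(-19\right) = 171$)
$N{\left(G \right)} = -34$ ($N{\left(G \right)} = \left(-2\right) 17 = -34$)
$Y = i \sqrt{187}$ ($Y = \sqrt{-34 - 153} = \sqrt{-187} = i \sqrt{187} \approx 13.675 i$)
$\left(953 + Y\right) + K{\left(-25 \right)} = \left(953 + i \sqrt{187}\right) - 25 = 928 + i \sqrt{187}$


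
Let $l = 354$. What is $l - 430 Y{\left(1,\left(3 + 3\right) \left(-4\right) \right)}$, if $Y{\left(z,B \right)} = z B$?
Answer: $10674$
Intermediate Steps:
$Y{\left(z,B \right)} = B z$
$l - 430 Y{\left(1,\left(3 + 3\right) \left(-4\right) \right)} = 354 - 430 \left(3 + 3\right) \left(-4\right) 1 = 354 - 430 \cdot 6 \left(-4\right) 1 = 354 - 430 \left(\left(-24\right) 1\right) = 354 - -10320 = 354 + 10320 = 10674$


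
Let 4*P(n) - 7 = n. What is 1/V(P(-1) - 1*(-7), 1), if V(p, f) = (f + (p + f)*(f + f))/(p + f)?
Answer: 19/40 ≈ 0.47500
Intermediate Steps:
P(n) = 7/4 + n/4
V(p, f) = (f + 2*f*(f + p))/(f + p) (V(p, f) = (f + (f + p)*(2*f))/(f + p) = (f + 2*f*(f + p))/(f + p))
1/V(P(-1) - 1*(-7), 1) = 1/(1*(1 + 2*1 + 2*((7/4 + (1/4)*(-1)) - 1*(-7)))/(1 + ((7/4 + (1/4)*(-1)) - 1*(-7)))) = 1/(1*(1 + 2 + 2*((7/4 - 1/4) + 7))/(1 + ((7/4 - 1/4) + 7))) = 1/(1*(1 + 2 + 2*(3/2 + 7))/(1 + (3/2 + 7))) = 1/(1*(1 + 2 + 2*(17/2))/(1 + 17/2)) = 1/(1*(1 + 2 + 17)/(19/2)) = 1/(1*(2/19)*20) = 1/(40/19) = 19/40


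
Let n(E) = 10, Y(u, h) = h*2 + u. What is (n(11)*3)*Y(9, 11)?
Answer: 930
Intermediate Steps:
Y(u, h) = u + 2*h (Y(u, h) = 2*h + u = u + 2*h)
(n(11)*3)*Y(9, 11) = (10*3)*(9 + 2*11) = 30*(9 + 22) = 30*31 = 930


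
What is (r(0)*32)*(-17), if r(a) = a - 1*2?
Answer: 1088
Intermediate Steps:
r(a) = -2 + a (r(a) = a - 2 = -2 + a)
(r(0)*32)*(-17) = ((-2 + 0)*32)*(-17) = -2*32*(-17) = -64*(-17) = 1088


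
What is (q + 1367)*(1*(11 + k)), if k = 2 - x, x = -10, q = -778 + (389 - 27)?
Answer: 21873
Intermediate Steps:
q = -416 (q = -778 + 362 = -416)
k = 12 (k = 2 - 1*(-10) = 2 + 10 = 12)
(q + 1367)*(1*(11 + k)) = (-416 + 1367)*(1*(11 + 12)) = 951*(1*23) = 951*23 = 21873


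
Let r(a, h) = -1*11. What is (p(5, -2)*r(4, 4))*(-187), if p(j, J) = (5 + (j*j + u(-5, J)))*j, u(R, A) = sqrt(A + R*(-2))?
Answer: 308550 + 20570*sqrt(2) ≈ 3.3764e+5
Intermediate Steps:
u(R, A) = sqrt(A - 2*R)
p(j, J) = j*(5 + j**2 + sqrt(10 + J)) (p(j, J) = (5 + (j*j + sqrt(J - 2*(-5))))*j = (5 + (j**2 + sqrt(J + 10)))*j = (5 + (j**2 + sqrt(10 + J)))*j = (5 + j**2 + sqrt(10 + J))*j = j*(5 + j**2 + sqrt(10 + J)))
r(a, h) = -11
(p(5, -2)*r(4, 4))*(-187) = ((5*(5 + 5**2 + sqrt(10 - 2)))*(-11))*(-187) = ((5*(5 + 25 + sqrt(8)))*(-11))*(-187) = ((5*(5 + 25 + 2*sqrt(2)))*(-11))*(-187) = ((5*(30 + 2*sqrt(2)))*(-11))*(-187) = ((150 + 10*sqrt(2))*(-11))*(-187) = (-1650 - 110*sqrt(2))*(-187) = 308550 + 20570*sqrt(2)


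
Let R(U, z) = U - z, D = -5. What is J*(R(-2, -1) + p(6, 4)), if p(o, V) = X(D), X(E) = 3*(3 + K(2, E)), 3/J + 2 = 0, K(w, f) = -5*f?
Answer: -249/2 ≈ -124.50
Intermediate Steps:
J = -3/2 (J = 3/(-2 + 0) = 3/(-2) = 3*(-½) = -3/2 ≈ -1.5000)
X(E) = 9 - 15*E (X(E) = 3*(3 - 5*E) = 9 - 15*E)
p(o, V) = 84 (p(o, V) = 9 - 15*(-5) = 9 + 75 = 84)
J*(R(-2, -1) + p(6, 4)) = -3*((-2 - 1*(-1)) + 84)/2 = -3*((-2 + 1) + 84)/2 = -3*(-1 + 84)/2 = -3/2*83 = -249/2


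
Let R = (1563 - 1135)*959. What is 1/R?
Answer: 1/410452 ≈ 2.4363e-6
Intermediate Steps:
R = 410452 (R = 428*959 = 410452)
1/R = 1/410452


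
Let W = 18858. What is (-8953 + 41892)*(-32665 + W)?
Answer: -454788773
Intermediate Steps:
(-8953 + 41892)*(-32665 + W) = (-8953 + 41892)*(-32665 + 18858) = 32939*(-13807) = -454788773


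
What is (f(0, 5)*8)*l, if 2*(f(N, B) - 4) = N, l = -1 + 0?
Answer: -32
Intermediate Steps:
l = -1
f(N, B) = 4 + N/2
(f(0, 5)*8)*l = ((4 + (1/2)*0)*8)*(-1) = ((4 + 0)*8)*(-1) = (4*8)*(-1) = 32*(-1) = -32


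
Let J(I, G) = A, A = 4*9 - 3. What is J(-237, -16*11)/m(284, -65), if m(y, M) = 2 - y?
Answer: -11/94 ≈ -0.11702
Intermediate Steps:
A = 33 (A = 36 - 3 = 33)
J(I, G) = 33
J(-237, -16*11)/m(284, -65) = 33/(2 - 1*284) = 33/(2 - 284) = 33/(-282) = 33*(-1/282) = -11/94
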